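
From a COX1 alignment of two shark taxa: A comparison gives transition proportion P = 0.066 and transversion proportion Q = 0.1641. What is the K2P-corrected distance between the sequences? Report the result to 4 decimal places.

0.2750

Under the Kimura two-parameter model, d = −½ ln(1 − 2P − Q) − ¼ ln(1 − 2Q).
1 − 2P − Q = 0.7039, giving −½ ln(0.7039) = 0.175559.
1 − 2Q = 0.6718, giving −¼ ln(0.6718) = 0.099449.
d = 0.175559 + 0.099449 = 0.275008.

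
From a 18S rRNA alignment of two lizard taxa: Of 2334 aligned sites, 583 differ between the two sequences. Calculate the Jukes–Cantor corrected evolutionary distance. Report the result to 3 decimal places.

0.304

p = 583/2334 ≈ 0.249786.
d = −(3/4) ln(1 − 4p/3) = −0.75 ln(1 − 0.333048) = −0.75 ln(0.666952)
  = −0.75 × (-0.405037) = 0.303778 substitutions/site.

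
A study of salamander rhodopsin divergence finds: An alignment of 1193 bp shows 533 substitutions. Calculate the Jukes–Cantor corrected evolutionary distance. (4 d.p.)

0.6792

p = 533/1193 ≈ 0.446773.
d = −(3/4) ln(1 − 4p/3) = −0.75 ln(1 − 0.595697) = −0.75 ln(0.404303)
  = −0.75 × (-0.905591) = 0.679193 substitutions/site.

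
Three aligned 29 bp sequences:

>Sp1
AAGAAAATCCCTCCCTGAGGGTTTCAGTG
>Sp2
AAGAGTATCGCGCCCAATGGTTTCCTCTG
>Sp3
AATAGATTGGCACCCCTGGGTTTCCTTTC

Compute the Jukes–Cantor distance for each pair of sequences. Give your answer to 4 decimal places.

Sp1–Sp2: 11/29 sites differ → p ≈ 0.37931, d = −0.75 ln(1 − 0.505747) = 0.528531 ≈ 0.5285.
Sp1–Sp3: 14/29 sites differ → p ≈ 0.482759, d = −0.75 ln(1 − 0.643679) = 0.773942 ≈ 0.7739.
Sp2–Sp3: 10/29 sites differ → p ≈ 0.344828, d = −0.75 ln(1 − 0.459771) = 0.461822 ≈ 0.4618.

d(Sp1,Sp2) = 0.5285, d(Sp1,Sp3) = 0.7739, d(Sp2,Sp3) = 0.4618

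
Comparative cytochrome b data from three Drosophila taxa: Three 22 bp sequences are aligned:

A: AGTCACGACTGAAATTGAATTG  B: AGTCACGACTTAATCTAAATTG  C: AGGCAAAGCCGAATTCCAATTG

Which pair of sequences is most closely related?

A and B

A–B: 4/22 differ, p = 0.182, d = 0.208.
A–C: 8/22 differ, p = 0.364, d = 0.497.
B–C: 9/22 differ, p = 0.409, d = 0.591.
The smallest distance is between A and B.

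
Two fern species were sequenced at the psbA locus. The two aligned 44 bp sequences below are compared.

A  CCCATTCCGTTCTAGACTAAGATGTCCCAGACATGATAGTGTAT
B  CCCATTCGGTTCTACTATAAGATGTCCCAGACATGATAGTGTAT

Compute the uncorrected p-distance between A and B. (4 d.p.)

0.0909

The sequences differ at 4 of 44 positions (sites 8, 15, 16, 17).
p = 4/44 = 0.090909… ≈ 0.0909 (to 4 d.p.).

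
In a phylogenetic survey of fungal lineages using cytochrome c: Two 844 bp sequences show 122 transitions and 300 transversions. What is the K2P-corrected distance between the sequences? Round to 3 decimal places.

P = 122/844 ≈ 0.14455 and Q = 300/844 ≈ 0.35545.
Under the Kimura two-parameter model, d = −½ ln(1 − 2P − Q) − ¼ ln(1 − 2Q).
1 − 2P − Q = 0.35545, giving −½ ln(0.35545) = 0.517185.
1 − 2Q = 0.2891, giving −¼ ln(0.2891) = 0.310246.
d = 0.517185 + 0.310246 = 0.827431.

0.827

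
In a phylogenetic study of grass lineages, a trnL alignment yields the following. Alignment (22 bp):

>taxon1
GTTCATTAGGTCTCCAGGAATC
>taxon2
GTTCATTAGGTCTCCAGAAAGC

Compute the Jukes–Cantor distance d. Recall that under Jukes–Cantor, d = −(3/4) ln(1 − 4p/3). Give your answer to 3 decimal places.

0.097

The sequences differ at 2 of 22 sites (18, 21), so p = 2/22 ≈ 0.090909.
d = −(3/4) ln(1 − 4p/3) = −0.75 ln(1 − 0.121212) = −0.75 ln(0.878788)
  = −0.75 × (-0.129212) = 0.096909 substitutions/site.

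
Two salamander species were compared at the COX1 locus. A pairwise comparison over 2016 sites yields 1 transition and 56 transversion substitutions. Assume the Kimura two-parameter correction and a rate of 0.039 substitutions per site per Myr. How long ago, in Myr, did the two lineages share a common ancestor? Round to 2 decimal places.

P = 1/2016 ≈ 0.000496 and Q = 56/2016 ≈ 0.027778.
Under the Kimura two-parameter model, d = −½ ln(1 − 2P − Q) − ¼ ln(1 − 2Q).
1 − 2P − Q = 0.97123, giving −½ ln(0.97123) = 0.014596.
1 − 2Q = 0.944444, giving −¼ ln(0.944444) = 0.014290.
d = 0.014596 + 0.014290 = 0.028886.
Under a molecular clock d = 2μt, so t = d/(2μ) = 0.028886 / (2 × 0.039) = 0.37 Myr.

0.37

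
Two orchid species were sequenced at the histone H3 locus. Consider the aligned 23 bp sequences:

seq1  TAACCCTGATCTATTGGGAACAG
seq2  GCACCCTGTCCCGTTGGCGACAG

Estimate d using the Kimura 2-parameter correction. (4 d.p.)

0.4757

Of 23 sites, 4 differences are transitions and 4 are transversions, so P = 4/23 ≈ 0.173913 and Q = 4/23 ≈ 0.173913.
Under the Kimura two-parameter model, d = −½ ln(1 − 2P − Q) − ¼ ln(1 − 2Q).
1 − 2P − Q = 0.478261, giving −½ ln(0.478261) = 0.368799.
1 − 2Q = 0.652174, giving −¼ ln(0.652174) = 0.106861.
d = 0.368799 + 0.106861 = 0.475660.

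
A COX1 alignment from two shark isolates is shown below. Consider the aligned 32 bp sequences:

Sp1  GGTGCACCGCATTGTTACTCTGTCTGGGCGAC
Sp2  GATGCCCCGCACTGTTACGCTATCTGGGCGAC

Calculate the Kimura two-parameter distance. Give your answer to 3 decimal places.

Of 32 sites, 3 differences are transitions and 2 are transversions, so P = 3/32 = 0.09375 and Q = 2/32 = 0.0625.
Under the Kimura two-parameter model, d = −½ ln(1 − 2P − Q) − ¼ ln(1 − 2Q).
1 − 2P − Q = 0.75, giving −½ ln(0.75) = 0.143841.
1 − 2Q = 0.875, giving −¼ ln(0.875) = 0.033383.
d = 0.143841 + 0.033383 = 0.177224.

0.177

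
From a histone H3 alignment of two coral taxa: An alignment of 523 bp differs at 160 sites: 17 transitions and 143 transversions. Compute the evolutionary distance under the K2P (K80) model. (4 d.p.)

0.4045

P = 17/523 ≈ 0.032505 and Q = 143/523 ≈ 0.273423.
Under the Kimura two-parameter model, d = −½ ln(1 − 2P − Q) − ¼ ln(1 − 2Q).
1 − 2P − Q = 0.661567, giving −½ ln(0.661567) = 0.206572.
1 − 2Q = 0.453154, giving −¼ ln(0.453154) = 0.197881.
d = 0.206572 + 0.197881 = 0.404453.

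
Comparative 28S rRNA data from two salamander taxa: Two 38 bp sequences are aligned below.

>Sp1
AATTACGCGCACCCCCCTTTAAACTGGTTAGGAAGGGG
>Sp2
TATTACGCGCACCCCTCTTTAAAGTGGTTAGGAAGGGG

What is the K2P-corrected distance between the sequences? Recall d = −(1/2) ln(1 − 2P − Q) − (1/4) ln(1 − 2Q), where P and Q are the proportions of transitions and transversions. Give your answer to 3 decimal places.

0.083

Of 38 sites, 1 differences are transitions and 2 are transversions, so P = 1/38 ≈ 0.026316 and Q = 2/38 ≈ 0.052632.
Under the Kimura two-parameter model, d = −½ ln(1 − 2P − Q) − ¼ ln(1 − 2Q).
1 − 2P − Q = 0.894736, giving −½ ln(0.894736) = 0.055613.
1 − 2Q = 0.894736, giving −¼ ln(0.894736) = 0.027807.
d = 0.055613 + 0.027807 = 0.083420.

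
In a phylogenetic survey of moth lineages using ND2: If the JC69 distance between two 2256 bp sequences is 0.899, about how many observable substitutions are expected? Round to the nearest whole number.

1182

Invert JC69: p = (3/4)(1 − e^(−4d/3)) = 0.75 × (1 − e^(-1.198667)) = 0.75 × (1 − 0.301596) = 0.523803.
Expected differing sites = pL ≈ 0.523803 × 2256 = 1181.699568 ≈ 1182.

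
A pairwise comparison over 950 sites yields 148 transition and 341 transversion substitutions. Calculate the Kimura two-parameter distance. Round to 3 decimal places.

0.871

P = 148/950 ≈ 0.155789 and Q = 341/950 ≈ 0.358947.
Under the Kimura two-parameter model, d = −½ ln(1 − 2P − Q) − ¼ ln(1 − 2Q).
1 − 2P − Q = 0.329475, giving −½ ln(0.329475) = 0.555127.
1 − 2Q = 0.282106, giving −¼ ln(0.282106) = 0.316368.
d = 0.555127 + 0.316368 = 0.871495.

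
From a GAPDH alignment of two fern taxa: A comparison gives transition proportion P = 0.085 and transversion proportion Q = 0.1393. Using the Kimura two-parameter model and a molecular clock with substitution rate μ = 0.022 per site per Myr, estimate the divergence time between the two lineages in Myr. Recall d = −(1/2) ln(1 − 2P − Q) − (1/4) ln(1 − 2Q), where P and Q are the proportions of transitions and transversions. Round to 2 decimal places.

6.06

Under the Kimura two-parameter model, d = −½ ln(1 − 2P − Q) − ¼ ln(1 − 2Q).
1 − 2P − Q = 0.6907, giving −½ ln(0.6907) = 0.185025.
1 − 2Q = 0.7214, giving −¼ ln(0.7214) = 0.081640.
d = 0.185025 + 0.081640 = 0.266665.
Under a molecular clock d = 2μt, so t = d/(2μ) = 0.266665 / (2 × 0.022) = 6.06 Myr.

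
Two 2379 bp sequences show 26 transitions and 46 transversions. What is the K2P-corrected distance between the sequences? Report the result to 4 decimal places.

P = 26/2379 ≈ 0.010929 and Q = 46/2379 ≈ 0.019336.
Under the Kimura two-parameter model, d = −½ ln(1 − 2P − Q) − ¼ ln(1 − 2Q).
1 − 2P − Q = 0.958806, giving −½ ln(0.958806) = 0.021033.
1 − 2Q = 0.961328, giving −¼ ln(0.961328) = 0.009860.
d = 0.021033 + 0.009860 = 0.030893.

0.0309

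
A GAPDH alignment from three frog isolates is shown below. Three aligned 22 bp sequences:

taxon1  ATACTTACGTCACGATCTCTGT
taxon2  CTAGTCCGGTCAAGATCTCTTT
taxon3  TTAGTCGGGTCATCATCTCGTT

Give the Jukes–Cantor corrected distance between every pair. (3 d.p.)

d(taxon1,taxon2) = 0.414, d(taxon1,taxon3) = 0.591, d(taxon2,taxon3) = 0.271

taxon1–taxon2: 7/22 sites differ → p ≈ 0.318182, d = −0.75 ln(1 − 0.424243) = 0.414052 ≈ 0.414.
taxon1–taxon3: 9/22 sites differ → p ≈ 0.409091, d = −0.75 ln(1 − 0.545455) = 0.591344 ≈ 0.591.
taxon2–taxon3: 5/22 sites differ → p ≈ 0.227273, d = −0.75 ln(1 − 0.303031) = 0.270761 ≈ 0.271.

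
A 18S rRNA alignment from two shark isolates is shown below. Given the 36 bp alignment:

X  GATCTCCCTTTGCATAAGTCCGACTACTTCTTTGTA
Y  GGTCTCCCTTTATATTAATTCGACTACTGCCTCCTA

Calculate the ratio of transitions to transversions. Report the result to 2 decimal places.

2.33

Transitions are A↔G and C↔T; transversions are all other mismatches.
Transitions: 7. Transversions: 3.
R = 7/3 = 2.333333… ≈ 2.33 (to 2 d.p.).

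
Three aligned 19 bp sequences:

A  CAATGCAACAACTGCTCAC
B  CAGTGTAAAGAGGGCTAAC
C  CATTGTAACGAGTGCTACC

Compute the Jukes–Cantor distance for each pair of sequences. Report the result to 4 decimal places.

A–B: 7/19 sites differ → p ≈ 0.368421, d = −0.75 ln(1 − 0.491228) = 0.506816 ≈ 0.5068.
A–C: 6/19 sites differ → p ≈ 0.315789, d = −0.75 ln(1 − 0.421052) = 0.409907 ≈ 0.4099.
B–C: 4/19 sites differ → p ≈ 0.210526, d = −0.75 ln(1 − 0.280701) = 0.247109 ≈ 0.2471.

d(A,B) = 0.5068, d(A,C) = 0.4099, d(B,C) = 0.2471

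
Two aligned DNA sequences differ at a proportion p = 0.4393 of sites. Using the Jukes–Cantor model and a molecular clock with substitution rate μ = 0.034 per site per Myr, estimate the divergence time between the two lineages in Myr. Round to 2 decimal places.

9.72

d = −(3/4) ln(1 − 4p/3) = −0.75 ln(1 − 0.585733) = −0.75 ln(0.414267)
  = −0.75 × (-0.881245) = 0.660934 substitutions/site.
Under a molecular clock d = 2μt, so t = d/(2μ) = 0.660934 / (2 × 0.034) = 9.72 Myr.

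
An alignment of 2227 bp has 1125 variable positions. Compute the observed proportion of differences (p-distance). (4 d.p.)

p = 1125/2227 = 0.505163… ≈ 0.5052 (to 4 d.p.).

0.5052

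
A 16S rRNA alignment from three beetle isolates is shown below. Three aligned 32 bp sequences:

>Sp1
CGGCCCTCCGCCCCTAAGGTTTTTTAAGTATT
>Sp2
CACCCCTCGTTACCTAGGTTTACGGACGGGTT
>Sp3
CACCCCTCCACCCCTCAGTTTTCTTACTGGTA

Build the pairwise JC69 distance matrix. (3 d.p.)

Sp1–Sp2: 15/32 sites differ → p = 0.46875, d = −0.75 ln(1 − 0.625) = 0.735622 ≈ 0.736.
Sp1–Sp3: 11/32 sites differ → p = 0.34375, d = −0.75 ln(1 − 0.458333) = 0.459828 ≈ 0.460.
Sp2–Sp3: 11/32 sites differ → p = 0.34375, d = −0.75 ln(1 − 0.458333) = 0.459828 ≈ 0.460.

d(Sp1,Sp2) = 0.736, d(Sp1,Sp3) = 0.460, d(Sp2,Sp3) = 0.460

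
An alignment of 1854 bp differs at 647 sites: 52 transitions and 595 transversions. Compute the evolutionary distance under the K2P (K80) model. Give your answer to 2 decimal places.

P = 52/1854 ≈ 0.028047 and Q = 595/1854 ≈ 0.320928.
Under the Kimura two-parameter model, d = −½ ln(1 − 2P − Q) − ¼ ln(1 − 2Q).
1 − 2P − Q = 0.622978, giving −½ ln(0.622978) = 0.236622.
1 − 2Q = 0.358144, giving −¼ ln(0.358144) = 0.256705.
d = 0.236622 + 0.256705 = 0.493327.

0.49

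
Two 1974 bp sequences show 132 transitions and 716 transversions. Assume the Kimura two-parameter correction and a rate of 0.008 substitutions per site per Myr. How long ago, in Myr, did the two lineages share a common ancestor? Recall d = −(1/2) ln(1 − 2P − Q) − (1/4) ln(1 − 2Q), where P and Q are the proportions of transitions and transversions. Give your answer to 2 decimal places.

P = 132/1974 ≈ 0.066869 and Q = 716/1974 ≈ 0.362715.
Under the Kimura two-parameter model, d = −½ ln(1 − 2P − Q) − ¼ ln(1 − 2Q).
1 − 2P − Q = 0.503547, giving −½ ln(0.503547) = 0.343039.
1 − 2Q = 0.27457, giving −¼ ln(0.27457) = 0.323137.
d = 0.343039 + 0.323137 = 0.666176.
Under a molecular clock d = 2μt, so t = d/(2μ) = 0.666176 / (2 × 0.008) = 41.64 Myr.

41.64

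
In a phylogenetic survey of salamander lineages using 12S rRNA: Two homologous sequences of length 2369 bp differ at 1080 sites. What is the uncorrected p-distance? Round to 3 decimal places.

0.456

p = 1080/2369 = 0.455888… ≈ 0.456 (to 3 d.p.).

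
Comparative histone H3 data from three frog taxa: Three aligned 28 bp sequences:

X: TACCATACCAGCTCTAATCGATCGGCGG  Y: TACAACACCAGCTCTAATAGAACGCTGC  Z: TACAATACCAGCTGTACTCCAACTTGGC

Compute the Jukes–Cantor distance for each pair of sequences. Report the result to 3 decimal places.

X–Y: 7/28 sites differ → p = 0.25, d = −0.75 ln(1 − 0.333333) = 0.304098 ≈ 0.304.
X–Z: 9/28 sites differ → p ≈ 0.321429, d = −0.75 ln(1 − 0.428572) = 0.419713 ≈ 0.420.
Y–Z: 8/28 sites differ → p ≈ 0.285714, d = −0.75 ln(1 − 0.380952) = 0.359679 ≈ 0.360.

d(X,Y) = 0.304, d(X,Z) = 0.420, d(Y,Z) = 0.360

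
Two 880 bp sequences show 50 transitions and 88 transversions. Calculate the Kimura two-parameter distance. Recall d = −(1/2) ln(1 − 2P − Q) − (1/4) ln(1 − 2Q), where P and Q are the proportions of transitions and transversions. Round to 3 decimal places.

P = 50/880 ≈ 0.056818 and Q = 88/880 = 0.1.
Under the Kimura two-parameter model, d = −½ ln(1 − 2P − Q) − ¼ ln(1 − 2Q).
1 − 2P − Q = 0.786364, giving −½ ln(0.786364) = 0.120168.
1 − 2Q = 0.8, giving −¼ ln(0.8) = 0.055786.
d = 0.120168 + 0.055786 = 0.175954.

0.176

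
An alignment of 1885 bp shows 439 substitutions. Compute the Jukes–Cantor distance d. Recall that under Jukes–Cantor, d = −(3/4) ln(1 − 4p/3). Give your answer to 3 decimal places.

0.279

p = 439/1885 ≈ 0.232891.
d = −(3/4) ln(1 − 4p/3) = −0.75 ln(1 − 0.310521) = −0.75 ln(0.689479)
  = −0.75 × (-0.371819) = 0.278864 substitutions/site.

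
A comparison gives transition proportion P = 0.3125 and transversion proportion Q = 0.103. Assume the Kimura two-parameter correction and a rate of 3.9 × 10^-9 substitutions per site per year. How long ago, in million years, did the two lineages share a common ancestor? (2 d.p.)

90.85

Under the Kimura two-parameter model, d = −½ ln(1 − 2P − Q) − ¼ ln(1 − 2Q).
1 − 2P − Q = 0.272, giving −½ ln(0.272) = 0.650977.
1 − 2Q = 0.794, giving −¼ ln(0.794) = 0.057668.
d = 0.650977 + 0.057668 = 0.708645.
Under a molecular clock d = 2μt, so t = d/(2μ) = 0.708645 / (2 × 3.9 × 10^-9) = 90.85 million years.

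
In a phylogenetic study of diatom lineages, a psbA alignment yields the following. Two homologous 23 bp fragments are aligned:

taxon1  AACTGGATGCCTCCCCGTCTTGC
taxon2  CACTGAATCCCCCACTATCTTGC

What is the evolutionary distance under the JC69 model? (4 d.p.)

0.3904

The sequences differ at 7 of 23 sites (1, 6, 9, 12, 14, 16, 17), so p = 7/23 ≈ 0.304348.
d = −(3/4) ln(1 − 4p/3) = −0.75 ln(1 − 0.405797) = −0.75 ln(0.594203)
  = −0.75 × (-0.520534) = 0.390401 substitutions/site.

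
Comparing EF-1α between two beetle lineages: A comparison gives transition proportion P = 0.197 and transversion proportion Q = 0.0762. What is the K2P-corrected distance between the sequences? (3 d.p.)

Under the Kimura two-parameter model, d = −½ ln(1 − 2P − Q) − ¼ ln(1 − 2Q).
1 − 2P − Q = 0.5298, giving −½ ln(0.5298) = 0.317628.
1 − 2Q = 0.8476, giving −¼ ln(0.8476) = 0.041337.
d = 0.317628 + 0.041337 = 0.358965.

0.359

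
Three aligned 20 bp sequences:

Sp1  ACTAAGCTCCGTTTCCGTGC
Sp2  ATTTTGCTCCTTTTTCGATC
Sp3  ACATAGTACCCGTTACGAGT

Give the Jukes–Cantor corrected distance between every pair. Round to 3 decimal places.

d(Sp1,Sp2) = 0.471, d(Sp1,Sp3) = 0.687, d(Sp2,Sp3) = 0.824

Sp1–Sp2: 7/20 sites differ → p = 0.35, d = −0.75 ln(1 − 0.466667) = 0.471457 ≈ 0.471.
Sp1–Sp3: 9/20 sites differ → p = 0.45, d = −0.75 ln(1 − 0.6) = 0.687218 ≈ 0.687.
Sp2–Sp3: 10/20 sites differ → p = 0.5, d = −0.75 ln(1 − 0.666667) = 0.823960 ≈ 0.824.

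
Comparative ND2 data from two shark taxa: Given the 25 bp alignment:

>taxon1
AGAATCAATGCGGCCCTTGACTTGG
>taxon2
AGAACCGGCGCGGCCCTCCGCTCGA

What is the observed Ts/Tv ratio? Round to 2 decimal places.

Transitions are A↔G and C↔T; transversions are all other mismatches.
Transitions: 8. Transversions: 1.
R = 8/1 = 8.00.

8.00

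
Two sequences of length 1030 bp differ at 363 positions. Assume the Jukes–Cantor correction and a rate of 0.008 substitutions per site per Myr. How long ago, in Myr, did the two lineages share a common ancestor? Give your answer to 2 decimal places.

29.75

p = 363/1030 ≈ 0.352427.
d = −(3/4) ln(1 − 4p/3) = −0.75 ln(1 − 0.469903) = −0.75 ln(0.530097)
  = −0.75 × (-0.634695) = 0.476021 substitutions/site.
Under a molecular clock d = 2μt, so t = d/(2μ) = 0.476021 / (2 × 0.008) = 29.75 Myr.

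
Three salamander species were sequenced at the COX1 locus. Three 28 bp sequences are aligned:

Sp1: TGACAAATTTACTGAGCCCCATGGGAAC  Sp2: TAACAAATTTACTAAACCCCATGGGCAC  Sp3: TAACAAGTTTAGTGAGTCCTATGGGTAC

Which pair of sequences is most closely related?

Sp1–Sp2: 4/28 differ, p = 0.143, d = 0.158.
Sp1–Sp3: 6/28 differ, p = 0.214, d = 0.252.
Sp2–Sp3: 7/28 differ, p = 0.250, d = 0.304.
The smallest distance is between Sp1 and Sp2.

Sp1 and Sp2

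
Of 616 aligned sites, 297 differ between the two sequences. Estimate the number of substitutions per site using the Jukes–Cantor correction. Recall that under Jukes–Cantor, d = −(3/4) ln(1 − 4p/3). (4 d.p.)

0.7722

p = 297/616 ≈ 0.482143.
d = −(3/4) ln(1 − 4p/3) = −0.75 ln(1 − 0.642857) = −0.75 ln(0.357143)
  = −0.75 × (-1.029619) = 0.772214 substitutions/site.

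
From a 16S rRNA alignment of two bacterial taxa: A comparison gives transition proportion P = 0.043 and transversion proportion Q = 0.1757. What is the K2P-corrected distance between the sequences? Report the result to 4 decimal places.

0.2599

Under the Kimura two-parameter model, d = −½ ln(1 − 2P − Q) − ¼ ln(1 − 2Q).
1 − 2P − Q = 0.7383, giving −½ ln(0.7383) = 0.151703.
1 − 2Q = 0.6486, giving −¼ ln(0.6486) = 0.108235.
d = 0.151703 + 0.108235 = 0.259938.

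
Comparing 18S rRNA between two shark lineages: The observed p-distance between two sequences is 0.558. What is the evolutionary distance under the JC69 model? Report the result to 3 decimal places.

1.022

d = −(3/4) ln(1 − 4p/3) = −0.75 ln(1 − 0.744) = −0.75 ln(0.256)
  = −0.75 × (-1.362578) = 1.021934 substitutions/site.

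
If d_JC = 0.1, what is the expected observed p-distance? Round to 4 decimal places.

p = (3/4)(1 − e^(−4d/3)) = 0.75 × (1 − e^(-0.133333)) = 0.75 × (1 − 0.875174) = 0.093620.

0.0936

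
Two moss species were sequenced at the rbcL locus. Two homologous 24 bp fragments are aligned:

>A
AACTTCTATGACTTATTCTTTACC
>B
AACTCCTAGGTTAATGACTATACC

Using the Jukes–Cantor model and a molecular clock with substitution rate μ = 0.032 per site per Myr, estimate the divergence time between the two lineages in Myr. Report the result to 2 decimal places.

The sequences differ at 10 of 24 sites (5, 9, 11, 12, 13, 14, 15, 16, 17, 20), so p = 10/24 ≈ 0.416667.
d = −(3/4) ln(1 − 4p/3) = −0.75 ln(1 − 0.555556) = −0.75 ln(0.444444)
  = −0.75 × (-0.810931) = 0.608198 substitutions/site.
Under a molecular clock d = 2μt, so t = d/(2μ) = 0.608198 / (2 × 0.032) = 9.50 Myr.

9.50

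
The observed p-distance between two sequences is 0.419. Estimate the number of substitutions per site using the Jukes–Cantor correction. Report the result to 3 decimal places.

d = −(3/4) ln(1 − 4p/3) = −0.75 ln(1 − 0.558667) = −0.75 ln(0.441333)
  = −0.75 × (-0.817956) = 0.613467 substitutions/site.

0.613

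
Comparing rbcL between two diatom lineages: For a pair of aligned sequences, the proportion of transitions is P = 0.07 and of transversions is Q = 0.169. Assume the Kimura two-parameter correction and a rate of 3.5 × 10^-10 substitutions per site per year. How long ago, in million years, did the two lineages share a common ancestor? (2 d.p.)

Under the Kimura two-parameter model, d = −½ ln(1 − 2P − Q) − ¼ ln(1 − 2Q).
1 − 2P − Q = 0.691, giving −½ ln(0.691) = 0.184808.
1 − 2Q = 0.662, giving −¼ ln(0.662) = 0.103122.
d = 0.184808 + 0.103122 = 0.287930.
Under a molecular clock d = 2μt, so t = d/(2μ) = 0.287930 / (2 × 3.5 × 10^-10) = 411.33 million years.

411.33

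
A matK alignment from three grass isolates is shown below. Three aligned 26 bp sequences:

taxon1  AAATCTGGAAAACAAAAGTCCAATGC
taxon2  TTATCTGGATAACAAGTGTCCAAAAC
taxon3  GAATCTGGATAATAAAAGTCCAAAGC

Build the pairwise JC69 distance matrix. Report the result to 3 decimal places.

d(taxon1,taxon2) = 0.334, d(taxon1,taxon3) = 0.172, d(taxon2,taxon3) = 0.276

taxon1–taxon2: 7/26 sites differ → p ≈ 0.269231, d = −0.75 ln(1 − 0.358975) = 0.333515 ≈ 0.334.
taxon1–taxon3: 4/26 sites differ → p ≈ 0.153846, d = −0.75 ln(1 − 0.205128) = 0.172181 ≈ 0.172.
taxon2–taxon3: 6/26 sites differ → p ≈ 0.230769, d = −0.75 ln(1 − 0.307692) = 0.275793 ≈ 0.276.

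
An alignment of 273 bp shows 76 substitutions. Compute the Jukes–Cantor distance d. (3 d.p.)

p = 76/273 ≈ 0.278388.
d = −(3/4) ln(1 − 4p/3) = −0.75 ln(1 − 0.371184) = −0.75 ln(0.628816)
  = −0.75 × (-0.463917) = 0.347938 substitutions/site.

0.348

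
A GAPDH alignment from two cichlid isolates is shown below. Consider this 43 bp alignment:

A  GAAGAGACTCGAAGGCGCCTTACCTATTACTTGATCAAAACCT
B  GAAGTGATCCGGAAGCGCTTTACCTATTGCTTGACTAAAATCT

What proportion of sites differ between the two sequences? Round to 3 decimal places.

0.233

The sequences differ at 10 of 43 positions (sites 5, 8, 9, 12, 14, 19, 29, 35, 36, 41).
p = 10/43 = 0.232558… ≈ 0.233 (to 3 d.p.).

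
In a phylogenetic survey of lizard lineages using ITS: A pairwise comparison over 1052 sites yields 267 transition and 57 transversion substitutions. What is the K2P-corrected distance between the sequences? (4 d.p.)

0.4412

P = 267/1052 ≈ 0.253802 and Q = 57/1052 ≈ 0.054183.
Under the Kimura two-parameter model, d = −½ ln(1 − 2P − Q) − ¼ ln(1 − 2Q).
1 − 2P − Q = 0.438213, giving −½ ln(0.438213) = 0.412525.
1 − 2Q = 0.891634, giving −¼ ln(0.891634) = 0.028675.
d = 0.412525 + 0.028675 = 0.441200.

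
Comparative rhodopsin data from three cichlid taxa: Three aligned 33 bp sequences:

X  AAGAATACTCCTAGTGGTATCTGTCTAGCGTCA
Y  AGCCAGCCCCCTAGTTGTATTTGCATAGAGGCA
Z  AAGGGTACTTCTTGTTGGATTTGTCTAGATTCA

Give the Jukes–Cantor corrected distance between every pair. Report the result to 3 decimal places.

X–Y: 12/33 sites differ → p ≈ 0.363636, d = −0.75 ln(1 − 0.484848) = 0.497470 ≈ 0.497.
X–Z: 9/33 sites differ → p ≈ 0.272727, d = −0.75 ln(1 − 0.363636) = 0.338988 ≈ 0.339.
Y–Z: 14/33 sites differ → p ≈ 0.424242, d = −0.75 ln(1 − 0.565656) = 0.625439 ≈ 0.625.

d(X,Y) = 0.497, d(X,Z) = 0.339, d(Y,Z) = 0.625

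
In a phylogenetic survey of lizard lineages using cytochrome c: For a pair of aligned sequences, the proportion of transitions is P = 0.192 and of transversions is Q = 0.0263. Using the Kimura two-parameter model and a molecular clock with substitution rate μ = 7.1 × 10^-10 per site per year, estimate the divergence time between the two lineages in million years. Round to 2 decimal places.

Under the Kimura two-parameter model, d = −½ ln(1 − 2P − Q) − ¼ ln(1 − 2Q).
1 − 2P − Q = 0.5897, giving −½ ln(0.5897) = 0.264071.
1 − 2Q = 0.9474, giving −¼ ln(0.9474) = 0.013508.
d = 0.264071 + 0.013508 = 0.277579.
Under a molecular clock d = 2μt, so t = d/(2μ) = 0.277579 / (2 × 7.1 × 10^-10) = 195.48 million years.

195.48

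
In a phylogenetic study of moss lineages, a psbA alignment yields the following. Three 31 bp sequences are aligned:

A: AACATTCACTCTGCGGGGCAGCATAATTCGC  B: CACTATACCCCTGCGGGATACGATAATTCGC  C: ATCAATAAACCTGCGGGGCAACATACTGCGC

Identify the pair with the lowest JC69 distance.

A and C

A–B: 10/31 differ, p = 0.323, d = 0.422.
A–C: 8/31 differ, p = 0.258, d = 0.316.
B–C: 11/31 differ, p = 0.355, d = 0.481.
The smallest distance is between A and C.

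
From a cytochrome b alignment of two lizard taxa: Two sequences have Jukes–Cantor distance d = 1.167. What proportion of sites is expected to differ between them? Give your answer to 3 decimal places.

0.592

p = (3/4)(1 − e^(−4d/3)) = 0.75 × (1 − e^(-1.556)) = 0.75 × (1 − 0.210978) = 0.591767.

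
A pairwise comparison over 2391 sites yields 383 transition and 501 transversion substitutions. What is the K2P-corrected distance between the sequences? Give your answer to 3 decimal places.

0.513

P = 383/2391 ≈ 0.160184 and Q = 501/2391 ≈ 0.209536.
Under the Kimura two-parameter model, d = −½ ln(1 − 2P − Q) − ¼ ln(1 − 2Q).
1 − 2P − Q = 0.470096, giving −½ ln(0.470096) = 0.377409.
1 − 2Q = 0.580928, giving −¼ ln(0.580928) = 0.135782.
d = 0.377409 + 0.135782 = 0.513191.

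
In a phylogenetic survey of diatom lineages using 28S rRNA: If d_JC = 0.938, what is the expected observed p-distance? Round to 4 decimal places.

0.5353

p = (3/4)(1 − e^(−4d/3)) = 0.75 × (1 − e^(-1.250667)) = 0.75 × (1 − 0.286314) = 0.535265.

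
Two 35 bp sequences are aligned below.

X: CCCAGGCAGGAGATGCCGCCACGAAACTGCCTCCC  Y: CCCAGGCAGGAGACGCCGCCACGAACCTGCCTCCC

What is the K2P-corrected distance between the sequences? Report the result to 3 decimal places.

Of 35 sites, 1 differences are transitions and 1 are transversions, so P = 1/35 ≈ 0.028571 and Q = 1/35 ≈ 0.028571.
Under the Kimura two-parameter model, d = −½ ln(1 − 2P − Q) − ¼ ln(1 − 2Q).
1 − 2P − Q = 0.914287, giving −½ ln(0.914287) = 0.044805.
1 − 2Q = 0.942858, giving −¼ ln(0.942858) = 0.014710.
d = 0.044805 + 0.014710 = 0.059515.

0.060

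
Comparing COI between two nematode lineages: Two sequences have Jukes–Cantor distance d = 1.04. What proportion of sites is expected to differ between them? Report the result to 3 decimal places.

0.563

p = (3/4)(1 − e^(−4d/3)) = 0.75 × (1 − e^(-1.386667)) = 0.75 × (1 − 0.249907) = 0.562570.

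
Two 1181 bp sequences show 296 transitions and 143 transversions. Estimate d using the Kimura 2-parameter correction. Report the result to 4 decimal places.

0.5562

P = 296/1181 ≈ 0.250635 and Q = 143/1181 ≈ 0.121084.
Under the Kimura two-parameter model, d = −½ ln(1 − 2P − Q) − ¼ ln(1 − 2Q).
1 − 2P − Q = 0.377646, giving −½ ln(0.377646) = 0.486899.
1 − 2Q = 0.757832, giving −¼ ln(0.757832) = 0.069323.
d = 0.486899 + 0.069323 = 0.556222.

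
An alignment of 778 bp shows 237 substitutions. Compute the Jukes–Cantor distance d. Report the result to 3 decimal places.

p = 237/778 ≈ 0.304627.
d = −(3/4) ln(1 − 4p/3) = −0.75 ln(1 − 0.406169) = −0.75 ln(0.593831)
  = −0.75 × (-0.521161) = 0.390871 substitutions/site.

0.391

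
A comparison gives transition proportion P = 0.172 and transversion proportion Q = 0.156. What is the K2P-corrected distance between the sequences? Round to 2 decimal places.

Under the Kimura two-parameter model, d = −½ ln(1 − 2P − Q) − ¼ ln(1 − 2Q).
1 − 2P − Q = 0.5, giving −½ ln(0.5) = 0.346574.
1 − 2Q = 0.688, giving −¼ ln(0.688) = 0.093492.
d = 0.346574 + 0.093492 = 0.440066.

0.44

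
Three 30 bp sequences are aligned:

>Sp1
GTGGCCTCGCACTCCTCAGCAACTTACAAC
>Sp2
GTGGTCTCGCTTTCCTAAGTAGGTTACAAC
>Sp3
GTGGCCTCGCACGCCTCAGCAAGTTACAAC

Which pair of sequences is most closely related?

Sp1–Sp2: 7/30 differ, p = 0.233, d = 0.280.
Sp1–Sp3: 2/30 differ, p = 0.067, d = 0.070.
Sp2–Sp3: 7/30 differ, p = 0.233, d = 0.280.
The smallest distance is between Sp1 and Sp3.

Sp1 and Sp3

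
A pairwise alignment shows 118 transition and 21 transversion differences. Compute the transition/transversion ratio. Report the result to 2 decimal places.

5.62

R = 118/21 = 5.619047… ≈ 5.62 (to 2 d.p.).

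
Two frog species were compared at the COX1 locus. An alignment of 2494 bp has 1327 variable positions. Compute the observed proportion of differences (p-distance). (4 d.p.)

0.5321

p = 1327/2494 = 0.532076… ≈ 0.5321 (to 4 d.p.).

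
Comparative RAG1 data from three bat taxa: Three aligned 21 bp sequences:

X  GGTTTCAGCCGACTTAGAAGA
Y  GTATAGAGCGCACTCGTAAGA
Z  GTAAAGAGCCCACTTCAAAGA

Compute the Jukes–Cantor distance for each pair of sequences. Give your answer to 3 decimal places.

d(X,Y) = 0.635, d(X,Z) = 0.532, d(Y,Z) = 0.286

X–Y: 9/21 sites differ → p ≈ 0.428571, d = −0.75 ln(1 − 0.571428) = 0.635472 ≈ 0.635.
X–Z: 8/21 sites differ → p ≈ 0.380952, d = −0.75 ln(1 − 0.507936) = 0.531860 ≈ 0.532.
Y–Z: 5/21 sites differ → p ≈ 0.238095, d = −0.75 ln(1 − 0.31746) = 0.286451 ≈ 0.286.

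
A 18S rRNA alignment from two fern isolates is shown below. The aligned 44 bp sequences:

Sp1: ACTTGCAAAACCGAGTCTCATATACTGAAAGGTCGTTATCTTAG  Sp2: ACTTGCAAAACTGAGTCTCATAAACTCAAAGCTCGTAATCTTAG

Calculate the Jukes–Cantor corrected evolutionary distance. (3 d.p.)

The sequences differ at 5 of 44 sites (12, 23, 27, 32, 37), so p = 5/44 ≈ 0.113636.
d = −(3/4) ln(1 − 4p/3) = −0.75 ln(1 − 0.151515) = −0.75 ln(0.848485)
  = −0.75 × (-0.164303) = 0.123227 substitutions/site.

0.123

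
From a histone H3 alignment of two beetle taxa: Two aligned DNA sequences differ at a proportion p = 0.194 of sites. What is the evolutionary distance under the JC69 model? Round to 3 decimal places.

0.224

d = −(3/4) ln(1 − 4p/3) = −0.75 ln(1 − 0.258667) = −0.75 ln(0.741333)
  = −0.75 × (-0.299305) = 0.224479 substitutions/site.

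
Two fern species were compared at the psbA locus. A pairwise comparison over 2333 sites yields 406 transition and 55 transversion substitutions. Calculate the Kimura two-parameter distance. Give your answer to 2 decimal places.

0.24

P = 406/2333 ≈ 0.174025 and Q = 55/2333 ≈ 0.023575.
Under the Kimura two-parameter model, d = −½ ln(1 − 2P − Q) − ¼ ln(1 − 2Q).
1 − 2P − Q = 0.628375, giving −½ ln(0.628375) = 0.232309.
1 − 2Q = 0.95285, giving −¼ ln(0.95285) = 0.012074.
d = 0.232309 + 0.012074 = 0.244383.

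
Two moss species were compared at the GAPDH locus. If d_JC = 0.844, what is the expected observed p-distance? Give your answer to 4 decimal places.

0.5066

p = (3/4)(1 − e^(−4d/3)) = 0.75 × (1 − e^(-1.125333)) = 0.75 × (1 − 0.324544) = 0.506592.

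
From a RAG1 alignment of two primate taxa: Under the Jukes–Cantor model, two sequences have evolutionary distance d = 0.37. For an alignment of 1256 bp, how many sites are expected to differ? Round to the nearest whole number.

Invert JC69: p = (3/4)(1 − e^(−4d/3)) = 0.75 × (1 − e^(-0.493333)) = 0.75 × (1 − 0.610588) = 0.292059.
Expected differing sites = pL ≈ 0.292059 × 1256 = 366.826104 ≈ 367.

367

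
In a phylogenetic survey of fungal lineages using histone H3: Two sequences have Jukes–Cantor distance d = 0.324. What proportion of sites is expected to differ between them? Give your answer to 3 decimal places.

p = (3/4)(1 − e^(−4d/3)) = 0.75 × (1 − e^(-0.432)) = 0.75 × (1 − 0.649209) = 0.263093.

0.263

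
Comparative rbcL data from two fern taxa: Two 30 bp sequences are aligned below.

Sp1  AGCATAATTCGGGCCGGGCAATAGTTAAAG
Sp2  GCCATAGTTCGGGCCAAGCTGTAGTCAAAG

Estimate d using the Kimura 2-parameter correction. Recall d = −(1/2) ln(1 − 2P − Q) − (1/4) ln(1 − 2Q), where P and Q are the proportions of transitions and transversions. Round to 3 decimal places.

Of 30 sites, 6 differences are transitions and 2 are transversions, so P = 6/30 = 0.2 and Q = 2/30 ≈ 0.066667.
Under the Kimura two-parameter model, d = −½ ln(1 − 2P − Q) − ¼ ln(1 − 2Q).
1 − 2P − Q = 0.533333, giving −½ ln(0.533333) = 0.314305.
1 − 2Q = 0.866666, giving −¼ ln(0.866666) = 0.035775.
d = 0.314305 + 0.035775 = 0.350080.

0.350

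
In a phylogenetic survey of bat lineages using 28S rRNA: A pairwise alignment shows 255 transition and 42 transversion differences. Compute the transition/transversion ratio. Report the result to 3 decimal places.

R = 255/42 = 6.071428… ≈ 6.071 (to 3 d.p.).

6.071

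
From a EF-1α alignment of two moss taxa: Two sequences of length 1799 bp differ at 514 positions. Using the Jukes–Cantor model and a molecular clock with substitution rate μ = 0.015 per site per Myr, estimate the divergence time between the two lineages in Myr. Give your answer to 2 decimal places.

11.99

p = 514/1799 ≈ 0.285714.
d = −(3/4) ln(1 − 4p/3) = −0.75 ln(1 − 0.380952) = −0.75 ln(0.619048)
  = −0.75 × (-0.479572) = 0.359679 substitutions/site.
Under a molecular clock d = 2μt, so t = d/(2μ) = 0.359679 / (2 × 0.015) = 11.99 Myr.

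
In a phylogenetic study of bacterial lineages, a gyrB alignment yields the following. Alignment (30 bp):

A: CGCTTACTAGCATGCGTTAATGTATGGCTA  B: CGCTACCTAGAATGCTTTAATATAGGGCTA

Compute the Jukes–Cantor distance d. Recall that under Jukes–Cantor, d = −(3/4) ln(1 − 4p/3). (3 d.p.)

0.233

The sequences differ at 6 of 30 sites (5, 6, 11, 16, 22, 25), so p = 6/30 = 0.2.
d = −(3/4) ln(1 − 4p/3) = −0.75 ln(1 − 0.266667) = −0.75 ln(0.733333)
  = −0.75 × (-0.310155) = 0.232616 substitutions/site.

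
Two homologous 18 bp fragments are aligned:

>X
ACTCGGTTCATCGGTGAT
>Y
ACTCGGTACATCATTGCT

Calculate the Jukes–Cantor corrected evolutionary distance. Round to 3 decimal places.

0.264

The sequences differ at 4 of 18 sites (8, 13, 14, 17), so p = 4/18 ≈ 0.222222.
d = −(3/4) ln(1 − 4p/3) = −0.75 ln(1 − 0.296296) = −0.75 ln(0.703704)
  = −0.75 × (-0.351397) = 0.263548 substitutions/site.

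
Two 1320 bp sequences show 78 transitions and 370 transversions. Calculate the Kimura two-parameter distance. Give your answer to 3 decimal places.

0.460

P = 78/1320 ≈ 0.059091 and Q = 370/1320 ≈ 0.280303.
Under the Kimura two-parameter model, d = −½ ln(1 − 2P − Q) − ¼ ln(1 − 2Q).
1 − 2P − Q = 0.601515, giving −½ ln(0.601515) = 0.254152.
1 − 2Q = 0.439394, giving −¼ ln(0.439394) = 0.205590.
d = 0.254152 + 0.205590 = 0.459742.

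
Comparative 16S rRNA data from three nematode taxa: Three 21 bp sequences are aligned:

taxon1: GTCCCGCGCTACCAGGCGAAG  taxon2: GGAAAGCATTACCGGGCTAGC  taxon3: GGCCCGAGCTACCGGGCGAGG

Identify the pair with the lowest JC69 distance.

taxon1 and taxon3

taxon1–taxon2: 10/21 differ, p = 0.476, d = 0.756.
taxon1–taxon3: 4/21 differ, p = 0.190, d = 0.220.
taxon2–taxon3: 8/21 differ, p = 0.381, d = 0.532.
The smallest distance is between taxon1 and taxon3.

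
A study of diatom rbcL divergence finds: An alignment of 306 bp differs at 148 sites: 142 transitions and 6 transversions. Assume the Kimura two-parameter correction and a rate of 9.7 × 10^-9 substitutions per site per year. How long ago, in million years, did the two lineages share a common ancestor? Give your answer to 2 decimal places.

76.57

P = 142/306 ≈ 0.464052 and Q = 6/306 ≈ 0.019608.
Under the Kimura two-parameter model, d = −½ ln(1 − 2P − Q) − ¼ ln(1 − 2Q).
1 − 2P − Q = 0.052288, giving −½ ln(0.052288) = 1.475494.
1 − 2Q = 0.960784, giving −¼ ln(0.960784) = 0.010001.
d = 1.475494 + 0.010001 = 1.485495.
Under a molecular clock d = 2μt, so t = d/(2μ) = 1.485495 / (2 × 9.7 × 10^-9) = 76.57 million years.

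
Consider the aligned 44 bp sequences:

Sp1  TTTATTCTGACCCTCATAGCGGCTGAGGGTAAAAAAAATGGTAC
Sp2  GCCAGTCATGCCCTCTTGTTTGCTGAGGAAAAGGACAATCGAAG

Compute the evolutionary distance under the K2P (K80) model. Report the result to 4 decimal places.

Of 44 sites, 8 differences are transitions and 12 are transversions, so P = 8/44 ≈ 0.181818 and Q = 12/44 ≈ 0.272727.
Under the Kimura two-parameter model, d = −½ ln(1 − 2P − Q) − ¼ ln(1 − 2Q).
1 − 2P − Q = 0.363637, giving −½ ln(0.363637) = 0.505800.
1 − 2Q = 0.454546, giving −¼ ln(0.454546) = 0.197114.
d = 0.505800 + 0.197114 = 0.702914.

0.7029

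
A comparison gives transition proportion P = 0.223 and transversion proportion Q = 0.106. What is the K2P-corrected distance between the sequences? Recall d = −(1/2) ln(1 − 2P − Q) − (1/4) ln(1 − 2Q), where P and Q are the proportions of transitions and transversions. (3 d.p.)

0.461

Under the Kimura two-parameter model, d = −½ ln(1 − 2P − Q) − ¼ ln(1 − 2Q).
1 − 2P − Q = 0.448, giving −½ ln(0.448) = 0.401481.
1 − 2Q = 0.788, giving −¼ ln(0.788) = 0.059564.
d = 0.401481 + 0.059564 = 0.461045.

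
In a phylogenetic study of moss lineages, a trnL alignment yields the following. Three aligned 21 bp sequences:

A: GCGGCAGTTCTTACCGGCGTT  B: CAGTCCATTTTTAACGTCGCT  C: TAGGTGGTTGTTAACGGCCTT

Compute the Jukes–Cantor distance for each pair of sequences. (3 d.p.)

A–B: 9/21 sites differ → p ≈ 0.428571, d = −0.75 ln(1 − 0.571428) = 0.635472 ≈ 0.635.
A–C: 7/21 sites differ → p ≈ 0.333333, d = −0.75 ln(1 − 0.444444) = 0.440839 ≈ 0.441.
B–C: 9/21 sites differ → p ≈ 0.428571, d = −0.75 ln(1 − 0.571428) = 0.635472 ≈ 0.635.

d(A,B) = 0.635, d(A,C) = 0.441, d(B,C) = 0.635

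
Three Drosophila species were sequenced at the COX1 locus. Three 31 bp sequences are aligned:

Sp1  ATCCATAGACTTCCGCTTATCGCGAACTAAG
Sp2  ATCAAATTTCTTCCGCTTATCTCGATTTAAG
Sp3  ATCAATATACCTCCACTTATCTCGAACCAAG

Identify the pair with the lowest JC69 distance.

Sp1 and Sp3

Sp1–Sp2: 8/31 differ, p = 0.258, d = 0.316.
Sp1–Sp3: 6/31 differ, p = 0.194, d = 0.224.
Sp2–Sp3: 8/31 differ, p = 0.258, d = 0.316.
The smallest distance is between Sp1 and Sp3.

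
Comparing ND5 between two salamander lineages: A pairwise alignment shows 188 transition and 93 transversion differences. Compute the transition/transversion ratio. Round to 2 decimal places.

2.02

R = 188/93 = 2.021505… ≈ 2.02 (to 2 d.p.).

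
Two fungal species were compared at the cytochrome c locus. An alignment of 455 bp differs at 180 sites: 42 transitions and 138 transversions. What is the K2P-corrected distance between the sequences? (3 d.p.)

0.568

P = 42/455 ≈ 0.092308 and Q = 138/455 ≈ 0.303297.
Under the Kimura two-parameter model, d = −½ ln(1 − 2P − Q) − ¼ ln(1 − 2Q).
1 − 2P − Q = 0.512087, giving −½ ln(0.512087) = 0.334630.
1 − 2Q = 0.393406, giving −¼ ln(0.393406) = 0.233228.
d = 0.334630 + 0.233228 = 0.567858.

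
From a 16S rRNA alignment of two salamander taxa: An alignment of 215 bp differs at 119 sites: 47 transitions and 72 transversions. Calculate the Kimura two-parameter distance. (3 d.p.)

P = 47/215 ≈ 0.218605 and Q = 72/215 ≈ 0.334884.
Under the Kimura two-parameter model, d = −½ ln(1 − 2P − Q) − ¼ ln(1 − 2Q).
1 − 2P − Q = 0.227906, giving −½ ln(0.227906) = 0.739411.
1 − 2Q = 0.330232, giving −¼ ln(0.330232) = 0.276990.
d = 0.739411 + 0.276990 = 1.016401.

1.016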